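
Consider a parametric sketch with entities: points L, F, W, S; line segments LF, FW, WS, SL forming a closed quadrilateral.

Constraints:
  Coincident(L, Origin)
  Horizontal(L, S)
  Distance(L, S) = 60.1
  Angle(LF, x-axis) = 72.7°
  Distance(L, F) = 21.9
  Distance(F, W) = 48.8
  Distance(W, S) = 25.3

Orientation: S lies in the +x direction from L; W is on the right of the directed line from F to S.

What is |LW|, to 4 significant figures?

42.37

Checks: |FW| = 48.80 ✓; |WS| = 25.30 ✓.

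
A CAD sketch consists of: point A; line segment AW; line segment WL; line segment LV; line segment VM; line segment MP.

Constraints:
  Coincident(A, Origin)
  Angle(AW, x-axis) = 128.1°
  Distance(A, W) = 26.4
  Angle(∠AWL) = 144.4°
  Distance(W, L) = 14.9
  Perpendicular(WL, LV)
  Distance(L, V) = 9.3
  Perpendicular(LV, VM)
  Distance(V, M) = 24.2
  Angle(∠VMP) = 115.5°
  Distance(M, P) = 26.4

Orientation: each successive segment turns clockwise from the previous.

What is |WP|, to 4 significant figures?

25.26

LV is perpendicular to VM, so VM runs at -87.50°; with |VM| = 24.2, M = (-6.593, 11.89). ∠VMP = 115.5° gives MP at -152.0° from the x-axis; with |MP| = 26.4, P = (-29.90, -0.5045). Then |WP| = |P − W| = 25.26.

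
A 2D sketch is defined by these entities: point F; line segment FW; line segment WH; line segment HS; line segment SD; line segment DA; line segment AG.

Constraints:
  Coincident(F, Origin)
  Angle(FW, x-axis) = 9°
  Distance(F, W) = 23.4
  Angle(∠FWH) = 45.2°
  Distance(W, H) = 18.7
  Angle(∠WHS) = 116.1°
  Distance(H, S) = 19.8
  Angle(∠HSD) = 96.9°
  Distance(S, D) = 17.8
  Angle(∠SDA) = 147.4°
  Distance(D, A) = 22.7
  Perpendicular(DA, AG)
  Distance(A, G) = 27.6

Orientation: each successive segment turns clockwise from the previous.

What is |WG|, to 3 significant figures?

10.4

F is at the origin; FW runs at 9.0° with length 23.4, so W = (23.1, 3.66). ∠FWH = 45.2° gives WH at -126° from the x-axis; with |WH| = 18.7, H = (12.2, -11.5). ∠WHS = 116.1° gives HS at 170° from the x-axis; with |HS| = 19.8, S = (-7.34, -8.17). ∠HSD = 96.9° gives SD at 87.2° from the x-axis; with |SD| = 17.8, D = (-6.47, 9.61). ∠SDA = 147.4° gives DA at 54.6° from the x-axis; with |DA| = 22.7, A = (6.68, 28.1). The perpendicularity gives AG at right angles to DA, so AG runs at -35.4°; with |AG| = 27.6, G = (29.2, 12.1). Then |WG| = |G − W| = 10.4.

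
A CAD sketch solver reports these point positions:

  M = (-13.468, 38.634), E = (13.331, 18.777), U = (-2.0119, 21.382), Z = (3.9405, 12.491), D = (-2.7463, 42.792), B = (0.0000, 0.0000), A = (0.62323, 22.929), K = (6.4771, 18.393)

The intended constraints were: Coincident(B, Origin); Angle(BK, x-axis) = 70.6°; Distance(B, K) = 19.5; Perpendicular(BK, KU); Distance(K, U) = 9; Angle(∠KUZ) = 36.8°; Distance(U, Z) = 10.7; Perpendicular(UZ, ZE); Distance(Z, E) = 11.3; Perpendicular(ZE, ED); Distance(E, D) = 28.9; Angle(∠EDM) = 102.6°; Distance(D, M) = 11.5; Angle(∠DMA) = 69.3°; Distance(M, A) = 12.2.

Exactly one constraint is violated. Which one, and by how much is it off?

Distance(M, A) = 12.2 — off by 8.90.

B = (0.00, 0.00) ✓; BK at 70.60° ✓; |BK| = 19.50 ✓; ∠(BK, KU) = 90.00° ✓; |KU| = 9.000 ✓; ∠KUZ = 36.80° ✓; |UZ| = 10.70 ✓; ∠(UZ, ZE) = 90.00° ✓; |ZE| = 11.30 ✓; ∠(ZE, ED) = 90.00° ✓; |ED| = 28.90 ✓; ∠EDM = 102.6° ✓; |DM| = 11.50 ✓; ∠DMA = 69.30° ✓; |MA| = 21.10 ✗.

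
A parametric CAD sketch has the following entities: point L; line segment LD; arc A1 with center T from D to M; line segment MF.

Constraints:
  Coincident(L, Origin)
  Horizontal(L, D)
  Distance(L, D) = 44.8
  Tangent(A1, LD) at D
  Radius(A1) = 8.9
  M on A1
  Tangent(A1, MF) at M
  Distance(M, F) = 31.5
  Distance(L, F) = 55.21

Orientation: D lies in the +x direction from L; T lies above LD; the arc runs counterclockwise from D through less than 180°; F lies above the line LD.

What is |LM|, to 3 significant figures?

54.2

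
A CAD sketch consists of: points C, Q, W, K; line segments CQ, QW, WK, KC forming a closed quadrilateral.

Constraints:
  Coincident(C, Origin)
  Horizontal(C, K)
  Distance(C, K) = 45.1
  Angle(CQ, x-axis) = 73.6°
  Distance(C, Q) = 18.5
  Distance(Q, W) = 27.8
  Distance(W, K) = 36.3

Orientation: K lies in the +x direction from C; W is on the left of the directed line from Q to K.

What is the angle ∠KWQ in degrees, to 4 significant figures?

84.73°

Checks: |QW| = 27.80 ✓; |WK| = 36.30 ✓.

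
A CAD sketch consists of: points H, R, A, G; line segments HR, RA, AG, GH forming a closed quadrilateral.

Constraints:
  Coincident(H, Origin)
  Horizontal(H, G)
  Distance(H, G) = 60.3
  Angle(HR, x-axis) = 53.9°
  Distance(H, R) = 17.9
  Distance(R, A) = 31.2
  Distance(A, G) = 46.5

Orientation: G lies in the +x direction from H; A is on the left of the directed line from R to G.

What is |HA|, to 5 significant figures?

48.998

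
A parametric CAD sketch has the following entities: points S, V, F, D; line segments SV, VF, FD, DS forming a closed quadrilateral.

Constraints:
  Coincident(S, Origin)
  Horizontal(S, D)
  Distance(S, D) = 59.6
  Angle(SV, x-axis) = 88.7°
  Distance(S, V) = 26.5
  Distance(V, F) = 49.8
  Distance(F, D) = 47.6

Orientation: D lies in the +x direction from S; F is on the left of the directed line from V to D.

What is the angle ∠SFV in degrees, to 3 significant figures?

21.8°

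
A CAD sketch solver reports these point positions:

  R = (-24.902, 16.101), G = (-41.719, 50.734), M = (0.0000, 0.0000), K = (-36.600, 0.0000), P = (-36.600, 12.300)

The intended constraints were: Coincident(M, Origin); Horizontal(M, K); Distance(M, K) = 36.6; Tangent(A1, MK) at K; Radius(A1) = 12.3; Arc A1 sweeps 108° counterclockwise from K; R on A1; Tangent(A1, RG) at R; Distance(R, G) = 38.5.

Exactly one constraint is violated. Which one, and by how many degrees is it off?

Tangent(A1, RG) at R — off by 7.90°.

M = (0.00, 0.00) ✓; M.y = 0.00, K.y = 0.00 ✓; |MK| = 36.60 ✓; ∠(PK, KM) = 90.00° ✓; |PK| = 12.30 ✓; bearing(P→R) − bearing(P→K) = 108.0° ✓; |PR| = 12.30 ✓; ∠(PR, RG) = 82.10° ✗; |RG| = 38.50 ✓.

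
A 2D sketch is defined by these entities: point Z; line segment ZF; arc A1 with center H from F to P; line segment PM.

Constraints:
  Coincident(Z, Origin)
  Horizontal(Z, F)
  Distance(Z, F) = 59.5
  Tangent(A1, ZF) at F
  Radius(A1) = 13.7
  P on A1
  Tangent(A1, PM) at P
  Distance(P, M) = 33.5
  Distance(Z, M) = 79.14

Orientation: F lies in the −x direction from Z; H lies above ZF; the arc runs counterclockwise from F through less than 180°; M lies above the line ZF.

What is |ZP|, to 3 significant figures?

51.0

Z is at the origin; ZF is horizontal with |ZF| = 59.5 and F on the −x side, so F = (-59.5, 0.00). The tangent condition forces HF to be normal to ZF, so H = F + (0, 13.7) = (-59.5, 13.7). Since HP ⟂ PM (tangency), |HM| = √(13.7² + 33.5²) = 36.2 regardless of where P sits on A1. So M lies on both circle(Z, 79.14) and circle(H, 36.2); the above-ZF intersection is M = (-61.5, 49.8). P is the foot of the tangent from M: P = (-47.1, 19.6).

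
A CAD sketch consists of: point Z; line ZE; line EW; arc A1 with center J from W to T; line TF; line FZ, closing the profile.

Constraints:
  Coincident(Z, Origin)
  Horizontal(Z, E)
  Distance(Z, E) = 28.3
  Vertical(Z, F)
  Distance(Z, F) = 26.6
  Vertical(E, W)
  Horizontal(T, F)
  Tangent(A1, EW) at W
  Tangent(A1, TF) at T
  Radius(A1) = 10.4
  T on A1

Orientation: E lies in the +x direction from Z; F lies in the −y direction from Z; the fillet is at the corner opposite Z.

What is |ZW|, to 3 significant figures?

32.6

Z is at the origin; Z and E share the same y with |ZE| = 28.3 and E on the +x side, so E = (28.3, 0.00). ZF is vertical with |ZF| = 26.6 and F on the −y side, so F = (0.00, -26.6). The virtual corner opposite Z is at (28.3, -26.6). The tangent condition forces JW to be normal to EW and tangency of A1 to TF means the radius JT is perpendicular to TF, with radius 10.4, so the center J sits 10.4 in from both sides at J = (17.9, -16.2). That places the tangent points at W = (28.3, -16.2) on EW and T = (17.9, -26.6) on TF. Then |ZW| = |W − Z| = 32.6.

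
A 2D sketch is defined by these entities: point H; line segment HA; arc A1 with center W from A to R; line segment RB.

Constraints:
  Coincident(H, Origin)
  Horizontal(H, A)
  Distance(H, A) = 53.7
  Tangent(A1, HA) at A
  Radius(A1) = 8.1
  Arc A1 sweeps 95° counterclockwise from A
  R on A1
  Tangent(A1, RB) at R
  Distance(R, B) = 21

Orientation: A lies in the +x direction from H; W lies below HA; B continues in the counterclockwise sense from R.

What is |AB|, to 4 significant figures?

30.37

H is at the origin; H and A share the same y with |HA| = 53.7 and A on the +x side, so A = (53.70, 0.000). A1 meets HA tangentially, so WA is at right angles to HA, so W = A + (0, -8.1) = (53.70, -8.100). On A1, A sits at bearing 90° from W; a 95° counterclockwise sweep puts R at bearing 185°, so R = W + 8.1·(cos 185°, sin 185°) = (45.63, -8.806). A1 meets RB tangentially, so WR is at right angles to RB, so RB runs along (−sin 185°, cos 185°); with |RB| = 21.0, B = (47.46, -29.73). Then |AB| = |B − A| = 30.37.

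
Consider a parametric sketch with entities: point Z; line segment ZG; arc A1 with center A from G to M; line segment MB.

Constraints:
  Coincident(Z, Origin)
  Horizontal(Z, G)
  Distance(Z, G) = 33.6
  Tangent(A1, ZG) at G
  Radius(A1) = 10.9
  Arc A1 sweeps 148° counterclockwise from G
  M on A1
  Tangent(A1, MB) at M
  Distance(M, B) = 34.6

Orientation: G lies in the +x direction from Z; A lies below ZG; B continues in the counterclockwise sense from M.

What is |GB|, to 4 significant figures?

45.12

Z is at the origin; Z and G share the same y with |ZG| = 33.6 and G on the +x side, so G = (33.60, 0.000). Tangency of A1 to ZG means the radius AG is perpendicular to ZG, so A = G + (0, -10.9) = (33.60, -10.90). On A1, G sits at bearing 90° from A; a 148° counterclockwise sweep puts M at bearing 238°, so M = A + 10.9·(cos 238°, sin 238°) = (27.82, -20.14). Since A1 is tangent to MB there, AM ⟂ MB, so MB runs along (−sin 238°, cos 238°); with |MB| = 34.6, B = (57.17, -38.48). Then |GB| = |B − G| = 45.12.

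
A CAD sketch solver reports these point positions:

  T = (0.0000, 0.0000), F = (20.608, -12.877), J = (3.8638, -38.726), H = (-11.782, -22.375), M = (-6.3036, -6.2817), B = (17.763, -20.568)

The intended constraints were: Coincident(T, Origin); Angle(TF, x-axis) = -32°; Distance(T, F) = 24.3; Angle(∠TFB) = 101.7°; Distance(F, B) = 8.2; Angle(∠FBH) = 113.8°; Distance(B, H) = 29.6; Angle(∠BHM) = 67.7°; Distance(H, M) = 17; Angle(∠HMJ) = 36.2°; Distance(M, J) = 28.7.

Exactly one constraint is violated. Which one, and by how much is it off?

Distance(M, J) = 28.7 — off by 5.30.

T = (0.00, 0.00) ✓; TF at -32.00° ✓; |TF| = 24.30 ✓; ∠TFB = 101.7° ✓; |FB| = 8.200 ✓; ∠FBH = 113.8° ✓; |BH| = 29.60 ✓; ∠BHM = 67.70° ✓; |HM| = 17.00 ✓; ∠HMJ = 36.20° ✓; |MJ| = 34.00 ✗.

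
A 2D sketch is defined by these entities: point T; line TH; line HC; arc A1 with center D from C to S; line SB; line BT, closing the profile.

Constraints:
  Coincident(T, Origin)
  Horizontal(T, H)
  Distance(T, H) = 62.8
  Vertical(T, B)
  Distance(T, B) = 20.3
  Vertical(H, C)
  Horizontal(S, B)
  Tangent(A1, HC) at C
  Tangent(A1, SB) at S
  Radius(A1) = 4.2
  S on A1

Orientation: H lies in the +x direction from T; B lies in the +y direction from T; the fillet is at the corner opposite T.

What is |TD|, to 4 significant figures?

60.77

T and B share the same x with |TB| = 20.3 and B on the +y side, so B = (0.000, 20.30). The virtual corner opposite T is at (62.80, 20.30). Since A1 is tangent to HC there, DC ⟂ HC and the tangent condition forces DS to be normal to SB, with radius 4.2, so the center D sits 4.2 in from both sides at D = (58.60, 16.10). Then |TD| = |D − T| = 60.77.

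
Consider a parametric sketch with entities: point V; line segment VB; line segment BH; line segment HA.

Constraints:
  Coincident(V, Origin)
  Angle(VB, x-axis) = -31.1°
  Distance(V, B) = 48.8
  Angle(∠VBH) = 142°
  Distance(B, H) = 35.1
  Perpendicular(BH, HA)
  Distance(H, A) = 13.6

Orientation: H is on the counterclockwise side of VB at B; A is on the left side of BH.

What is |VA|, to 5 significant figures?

75.371

V is at the origin; VB runs at -31.1° with length 48.8, so B = 48.8·(cos -31.1°, sin -31.1°) = (41.786, -25.207). ∠VBH = 142.0°, so BH runs at -31.1° + (180° − 142.0°) = 6.9000° from the x-axis; with |BH| = 35.1, H = B + 35.1·(cos 6.9000°, sin 6.9000°) = (76.632, -20.990). BH ⟂ HA; with |HA| = 13.6 on the left of BH, A = H + 13.6·(-0.12014, 0.99276) = (74.998, -7.4885). Then |VA| = |A − V| = 75.371.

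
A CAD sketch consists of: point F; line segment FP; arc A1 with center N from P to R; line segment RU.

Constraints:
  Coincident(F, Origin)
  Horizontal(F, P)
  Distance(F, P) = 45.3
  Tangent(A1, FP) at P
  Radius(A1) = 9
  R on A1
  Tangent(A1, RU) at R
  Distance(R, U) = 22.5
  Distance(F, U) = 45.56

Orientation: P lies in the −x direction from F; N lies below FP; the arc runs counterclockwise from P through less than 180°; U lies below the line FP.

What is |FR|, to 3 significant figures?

53.5

F is at the origin; FP is horizontal with |FP| = 45.3 and P on the −x side, so P = (-45.3, 0.00). The tangent condition forces NP to be normal to FP, so N = P + (0, -9) = (-45.3, -9.00). Since NR ⟂ RU (tangency), |NU| = √(9.0² + 22.5²) = 24.2 regardless of where R sits on A1. So U lies on both circle(F, 45.56) and circle(N, 24.2); the below-FP intersection is U = (-33.9, -30.4). R is the foot of the tangent from U: R = (-51.1, -15.9).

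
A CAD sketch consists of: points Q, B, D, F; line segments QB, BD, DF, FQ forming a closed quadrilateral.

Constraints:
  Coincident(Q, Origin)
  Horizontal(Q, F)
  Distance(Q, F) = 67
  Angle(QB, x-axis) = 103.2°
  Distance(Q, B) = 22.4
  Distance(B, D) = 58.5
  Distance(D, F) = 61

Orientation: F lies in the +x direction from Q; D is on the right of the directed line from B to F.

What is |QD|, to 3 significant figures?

36.4

Q is at the origin; QF is horizontal with |QF| = 67.0 and F in +x, so F = (67.0, 0). QB runs at 103.2° with |QB| = 22.4, so B = (-5.12, 21.8). D is determined by |BD| = 58.5 and |DF| = 61.0 together: it lies at the intersection of circle(B, 58.5) and circle(F, 61.0). With |BF| = 75.3, the foot of the radical line on BF is 35.7 from B and the perpendicular offset is √(58.5² − 35.7²) = 46.4. Taking the right-of-BF solution: D = (15.6, -32.9).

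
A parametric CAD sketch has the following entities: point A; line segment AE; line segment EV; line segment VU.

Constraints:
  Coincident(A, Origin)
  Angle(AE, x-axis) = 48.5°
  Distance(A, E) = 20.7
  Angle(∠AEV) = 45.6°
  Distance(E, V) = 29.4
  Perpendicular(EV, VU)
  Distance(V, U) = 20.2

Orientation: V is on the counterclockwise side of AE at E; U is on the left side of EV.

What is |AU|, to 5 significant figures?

15.868

A is at the origin; AE runs at 48.5° with length 20.7, so E = 20.7·(cos 48.5°, sin 48.5°) = (13.716, 15.503). ∠AEV = 45.6°, so EV runs at 48.5° + (180° − 45.6°) = 182.90° from the x-axis; with |EV| = 29.4, V = E + 29.4·(cos 182.90°, sin 182.90°) = (-15.646, 14.016). EV is perpendicular to VU; with |VU| = 20.2 on the left of EV, U = V + 20.2·(0.050593, -0.99872) = (-14.624, -6.1582). Then |AU| = |U − A| = 15.868.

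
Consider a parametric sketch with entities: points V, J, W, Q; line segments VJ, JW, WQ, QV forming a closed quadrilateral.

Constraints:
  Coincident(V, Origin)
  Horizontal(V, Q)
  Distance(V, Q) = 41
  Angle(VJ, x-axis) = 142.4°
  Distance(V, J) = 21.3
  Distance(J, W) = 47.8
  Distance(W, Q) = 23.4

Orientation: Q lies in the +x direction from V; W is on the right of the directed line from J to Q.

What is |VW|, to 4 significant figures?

26.55

V is at the origin; V and Q share the same y with |VQ| = 41.0 and Q in +x, so Q = (41.0, 0). VJ runs at 142.4° with |VJ| = 21.3, so J = (-16.88, 13.00). W is determined by |JW| = 47.8 and |WQ| = 23.4 together: it lies at the intersection of circle(J, 47.8) and circle(Q, 23.4). With |JQ| = 59.32, the foot of the radical line on JQ is 44.30 from J and the perpendicular offset is √(47.8² − 44.30²) = 17.95. Taking the right-of-JQ solution: W = (22.42, -14.22).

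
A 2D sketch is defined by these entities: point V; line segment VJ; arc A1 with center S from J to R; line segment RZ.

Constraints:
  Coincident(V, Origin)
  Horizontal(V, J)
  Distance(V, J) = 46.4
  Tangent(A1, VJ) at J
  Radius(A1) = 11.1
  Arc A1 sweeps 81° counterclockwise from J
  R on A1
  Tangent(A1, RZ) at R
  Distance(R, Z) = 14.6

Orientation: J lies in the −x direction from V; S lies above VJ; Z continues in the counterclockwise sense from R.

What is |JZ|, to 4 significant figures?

27.22

On A1, J sits at bearing -90° from S; an 81° counterclockwise sweep puts R at bearing -9°, so R = S + 11.1·(cos -9°, sin -9°) = (-35.44, 9.364). A1 meets RZ tangentially, so SR is at right angles to RZ, so RZ runs along (−sin -9°, cos -9°); with |RZ| = 14.6, Z = (-33.15, 23.78). Then |JZ| = |Z − J| = 27.22.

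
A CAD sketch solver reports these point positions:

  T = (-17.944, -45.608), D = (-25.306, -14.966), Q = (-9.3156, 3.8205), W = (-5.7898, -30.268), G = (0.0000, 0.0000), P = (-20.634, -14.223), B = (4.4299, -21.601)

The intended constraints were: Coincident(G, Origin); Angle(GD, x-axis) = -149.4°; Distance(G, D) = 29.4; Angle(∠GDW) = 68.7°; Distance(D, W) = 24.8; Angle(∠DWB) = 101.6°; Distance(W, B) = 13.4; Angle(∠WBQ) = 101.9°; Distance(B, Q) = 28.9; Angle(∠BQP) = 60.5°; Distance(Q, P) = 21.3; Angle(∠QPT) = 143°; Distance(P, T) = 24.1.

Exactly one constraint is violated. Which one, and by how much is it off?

Distance(P, T) = 24.1 — off by 7.40.

G = (0.00, 0.00) ✓; GD at -149.4° ✓; |GD| = 29.40 ✓; ∠GDW = 68.70° ✓; |DW| = 24.80 ✓; ∠DWB = 101.6° ✓; |WB| = 13.40 ✓; ∠WBQ = 101.9° ✓; |BQ| = 28.90 ✓; ∠BQP = 60.50° ✓; |QP| = 21.30 ✓; ∠QPT = 143.0° ✓; |PT| = 31.50 ✗.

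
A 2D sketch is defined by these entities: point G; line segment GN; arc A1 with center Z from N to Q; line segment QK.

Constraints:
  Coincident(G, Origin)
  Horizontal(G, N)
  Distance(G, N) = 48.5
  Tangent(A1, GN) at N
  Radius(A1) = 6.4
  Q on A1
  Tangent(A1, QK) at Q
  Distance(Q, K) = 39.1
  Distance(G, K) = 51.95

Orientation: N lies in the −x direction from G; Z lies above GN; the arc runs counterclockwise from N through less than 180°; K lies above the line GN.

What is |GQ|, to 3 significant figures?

42.6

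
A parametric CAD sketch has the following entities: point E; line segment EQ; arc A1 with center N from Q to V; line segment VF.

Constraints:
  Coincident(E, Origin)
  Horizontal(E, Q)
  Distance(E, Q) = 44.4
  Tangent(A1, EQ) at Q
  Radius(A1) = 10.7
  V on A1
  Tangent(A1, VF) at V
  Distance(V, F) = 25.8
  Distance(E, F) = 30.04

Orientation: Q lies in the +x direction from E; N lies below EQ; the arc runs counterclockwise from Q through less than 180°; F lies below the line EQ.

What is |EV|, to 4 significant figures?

36.55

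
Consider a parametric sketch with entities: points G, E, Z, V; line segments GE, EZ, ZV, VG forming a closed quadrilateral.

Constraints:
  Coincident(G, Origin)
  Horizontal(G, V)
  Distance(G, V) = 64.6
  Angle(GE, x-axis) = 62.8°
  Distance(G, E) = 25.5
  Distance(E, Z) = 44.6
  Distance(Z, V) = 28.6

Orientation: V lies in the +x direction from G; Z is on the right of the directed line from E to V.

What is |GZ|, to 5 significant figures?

40.921

Checks: |EZ| = 44.60 ✓; |ZV| = 28.60 ✓.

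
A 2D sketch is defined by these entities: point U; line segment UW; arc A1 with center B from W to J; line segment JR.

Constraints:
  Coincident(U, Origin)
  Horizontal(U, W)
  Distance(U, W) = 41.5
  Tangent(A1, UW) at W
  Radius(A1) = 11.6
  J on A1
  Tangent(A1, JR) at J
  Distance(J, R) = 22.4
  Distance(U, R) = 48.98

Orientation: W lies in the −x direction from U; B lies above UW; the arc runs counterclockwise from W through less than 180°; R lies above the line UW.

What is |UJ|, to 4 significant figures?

32.93

Checks: |BW| = 11.60 ✓; |BJ| = 11.60 ✓; ∠(BJ, JR) = 90.00° ✓; |JR| = 22.40 ✓; |UR| = 48.98 ✓.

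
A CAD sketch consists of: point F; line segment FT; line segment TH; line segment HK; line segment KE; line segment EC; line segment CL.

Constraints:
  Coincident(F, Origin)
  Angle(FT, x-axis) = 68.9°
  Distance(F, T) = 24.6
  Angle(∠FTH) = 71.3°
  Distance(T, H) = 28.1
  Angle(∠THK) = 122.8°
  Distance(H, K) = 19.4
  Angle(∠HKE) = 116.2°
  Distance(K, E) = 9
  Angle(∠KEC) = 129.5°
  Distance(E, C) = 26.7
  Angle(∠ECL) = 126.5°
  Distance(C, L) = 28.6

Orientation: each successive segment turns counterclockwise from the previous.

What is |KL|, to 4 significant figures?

51.98

∠KEC = 129.5° gives EC at -10.90° from the x-axis; with |EC| = 26.7, C = (0.1243, -4.676). ∠ECL = 126.5° gives CL at 42.60° from the x-axis; with |CL| = 28.6, L = (21.18, 14.68). Then |KL| = |L − K| = 51.98.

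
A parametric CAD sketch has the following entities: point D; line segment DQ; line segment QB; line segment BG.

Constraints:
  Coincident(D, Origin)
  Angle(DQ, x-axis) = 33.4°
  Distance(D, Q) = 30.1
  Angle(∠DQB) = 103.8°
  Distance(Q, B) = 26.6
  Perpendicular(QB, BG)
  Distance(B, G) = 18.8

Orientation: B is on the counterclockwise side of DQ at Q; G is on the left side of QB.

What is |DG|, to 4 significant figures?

35.35

∠DQB = 103.8°, so QB runs at 33.4° + (180° − 103.8°) = 109.6° from the x-axis; with |QB| = 26.6, B = Q + 26.6·(cos 109.6°, sin 109.6°) = (16.21, 41.63). QB ⟂ BG; with |BG| = 18.8 on the left of QB, G = B + 18.8·(-0.9421, -0.3355) = (-1.505, 35.32). Then |DG| = |G − D| = 35.35.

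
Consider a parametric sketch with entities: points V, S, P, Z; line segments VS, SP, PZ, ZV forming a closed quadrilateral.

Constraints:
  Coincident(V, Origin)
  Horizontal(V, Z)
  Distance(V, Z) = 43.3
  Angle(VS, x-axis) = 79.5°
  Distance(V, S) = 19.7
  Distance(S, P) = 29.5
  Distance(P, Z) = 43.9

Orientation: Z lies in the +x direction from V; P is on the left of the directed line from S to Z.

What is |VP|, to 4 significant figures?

46.94

Checks: |SP| = 29.50 ✓; |PZ| = 43.90 ✓.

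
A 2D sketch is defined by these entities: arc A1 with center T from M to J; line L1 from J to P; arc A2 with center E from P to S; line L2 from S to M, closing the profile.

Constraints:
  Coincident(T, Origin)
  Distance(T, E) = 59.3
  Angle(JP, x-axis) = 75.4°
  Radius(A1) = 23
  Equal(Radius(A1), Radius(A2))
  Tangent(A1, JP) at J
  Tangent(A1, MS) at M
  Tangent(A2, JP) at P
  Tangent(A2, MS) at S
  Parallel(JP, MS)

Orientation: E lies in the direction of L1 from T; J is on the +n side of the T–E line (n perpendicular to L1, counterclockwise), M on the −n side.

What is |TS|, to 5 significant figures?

63.604

Tangency of A1 to both parallel lines with radius 23.0 puts J and M at T ± 23.0·n: J = (-22.257, 5.7976), M = (22.257, -5.7976). Equal radii place P and S the same way about E: P = E + 23.0·n = (-7.3096, 63.183), S = E − 23.0·n = (37.205, 51.588). Then |TS| = |S − T| = 63.604.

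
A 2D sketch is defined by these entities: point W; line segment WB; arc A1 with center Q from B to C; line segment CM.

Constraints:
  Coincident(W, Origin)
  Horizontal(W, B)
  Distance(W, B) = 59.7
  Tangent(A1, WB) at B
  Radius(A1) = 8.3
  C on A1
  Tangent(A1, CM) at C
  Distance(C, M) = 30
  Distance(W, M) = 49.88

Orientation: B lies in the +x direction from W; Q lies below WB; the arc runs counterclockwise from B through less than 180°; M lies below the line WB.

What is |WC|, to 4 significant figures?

52.49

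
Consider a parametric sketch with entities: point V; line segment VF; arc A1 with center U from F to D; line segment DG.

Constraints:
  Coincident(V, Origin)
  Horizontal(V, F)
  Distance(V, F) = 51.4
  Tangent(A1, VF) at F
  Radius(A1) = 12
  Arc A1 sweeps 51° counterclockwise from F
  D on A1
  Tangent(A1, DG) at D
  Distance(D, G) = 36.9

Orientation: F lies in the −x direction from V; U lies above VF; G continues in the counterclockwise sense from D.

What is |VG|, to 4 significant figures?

38.11

On A1, F sits at bearing -90° from U; a 51° counterclockwise sweep puts D at bearing -39°, so D = U + 12.0·(cos -39°, sin -39°) = (-42.07, 4.448). Tangency of A1 to DG means the radius UD is perpendicular to DG, so DG runs along (−sin -39°, cos -39°); with |DG| = 36.9, G = (-18.85, 33.12). Then |VG| = |G − V| = 38.11.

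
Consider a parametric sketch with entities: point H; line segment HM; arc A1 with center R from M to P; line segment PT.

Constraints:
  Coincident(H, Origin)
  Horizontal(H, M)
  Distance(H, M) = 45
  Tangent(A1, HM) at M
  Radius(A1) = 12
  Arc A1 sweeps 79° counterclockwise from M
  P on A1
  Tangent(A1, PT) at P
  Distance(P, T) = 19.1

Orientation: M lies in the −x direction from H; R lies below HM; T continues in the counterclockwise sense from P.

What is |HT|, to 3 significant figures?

66.8

H is at the origin; H and M share the same y with |HM| = 45.0 and M on the −x side, so M = (-45.0, 0.00). The tangent condition forces RM to be normal to HM, so R = M + (0, -12) = (-45.0, -12.0). On A1, M sits at bearing 90° from R; a 79° counterclockwise sweep puts P at bearing 169°, so P = R + 12.0·(cos 169°, sin 169°) = (-56.8, -9.71). A1 meets PT tangentially, so RP is at right angles to PT, so PT runs along (−sin 169°, cos 169°); with |PT| = 19.1, T = (-60.4, -28.5). Then |HT| = |T − H| = 66.8.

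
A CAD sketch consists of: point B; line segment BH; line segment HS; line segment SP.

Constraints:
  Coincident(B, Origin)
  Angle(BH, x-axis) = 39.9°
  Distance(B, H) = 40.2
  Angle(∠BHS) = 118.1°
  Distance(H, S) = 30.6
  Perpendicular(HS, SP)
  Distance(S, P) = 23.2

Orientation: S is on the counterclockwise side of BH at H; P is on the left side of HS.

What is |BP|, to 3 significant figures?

51.0

B is at the origin; BH runs at 39.9° with length 40.2, so H = 40.2·(cos 39.9°, sin 39.9°) = (30.8, 25.8). ∠BHS = 118.1°, so HS runs at 39.9° + (180° − 118.1°) = 102° from the x-axis; with |HS| = 30.6, S = H + 30.6·(cos 102°, sin 102°) = (24.6, 55.7). The perpendicularity gives SP at right angles to HS; with |SP| = 23.2 on the left of HS, P = S + 23.2·(-0.979, -0.204) = (1.87, 51.0). Then |BP| = |P − B| = 51.0.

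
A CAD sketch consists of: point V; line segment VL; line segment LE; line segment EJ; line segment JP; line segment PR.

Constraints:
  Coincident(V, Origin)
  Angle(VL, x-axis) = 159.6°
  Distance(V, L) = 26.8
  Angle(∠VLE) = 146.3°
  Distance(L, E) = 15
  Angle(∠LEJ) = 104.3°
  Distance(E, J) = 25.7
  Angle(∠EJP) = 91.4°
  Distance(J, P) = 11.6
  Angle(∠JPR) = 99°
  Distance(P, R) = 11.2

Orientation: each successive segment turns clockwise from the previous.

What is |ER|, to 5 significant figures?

20.236

V is at the origin; VL runs at 159.6° with length 26.8, so L = (-25.119, 9.3417). ∠VLE = 146.3° gives LE at 125.90° from the x-axis; with |LE| = 15.0, E = (-33.915, 21.492). ∠LEJ = 104.3° gives EJ at 50.200° from the x-axis; with |EJ| = 25.7, J = (-17.464, 41.237). ∠EJP = 91.4° gives JP at -38.400° from the x-axis; with |JP| = 11.6, P = (-8.3731, 34.032). ∠JPR = 99.0° gives PR at -119.40° from the x-axis; with |PR| = 11.2, R = (-13.871, 24.274). Then |ER| = |R − E| = 20.236.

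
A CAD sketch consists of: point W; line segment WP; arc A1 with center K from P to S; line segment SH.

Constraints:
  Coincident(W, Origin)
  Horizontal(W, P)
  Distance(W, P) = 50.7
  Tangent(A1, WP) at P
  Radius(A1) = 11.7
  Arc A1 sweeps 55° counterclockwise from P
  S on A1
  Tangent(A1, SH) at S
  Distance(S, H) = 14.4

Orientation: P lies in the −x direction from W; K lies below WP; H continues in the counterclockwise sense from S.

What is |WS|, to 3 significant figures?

60.5

W is at the origin; WP is horizontal with |WP| = 50.7 and P on the −x side, so P = (-50.7, 0.00). The tangent condition forces KP to be normal to WP, so K = P + (0, -11.7) = (-50.7, -11.7). On A1, P sits at bearing 90° from K; a 55° counterclockwise sweep puts S at bearing 145°, so S = K + 11.7·(cos 145°, sin 145°) = (-60.3, -4.99). Then |WS| = |S − W| = 60.5.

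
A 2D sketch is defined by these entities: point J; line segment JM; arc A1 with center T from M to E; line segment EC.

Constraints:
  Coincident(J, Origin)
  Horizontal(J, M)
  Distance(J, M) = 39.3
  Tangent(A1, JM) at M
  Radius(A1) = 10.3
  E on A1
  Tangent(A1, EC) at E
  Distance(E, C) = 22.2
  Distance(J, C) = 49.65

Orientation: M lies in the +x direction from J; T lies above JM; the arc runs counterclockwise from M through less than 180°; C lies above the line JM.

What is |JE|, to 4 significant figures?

50.49

Checks: J = (0.00, 0.00) ✓; |TE| = 10.30 ✓; ∠(TE, EC) = 90.00° ✓; |EC| = 22.20 ✓; |JC| = 49.65 ✓.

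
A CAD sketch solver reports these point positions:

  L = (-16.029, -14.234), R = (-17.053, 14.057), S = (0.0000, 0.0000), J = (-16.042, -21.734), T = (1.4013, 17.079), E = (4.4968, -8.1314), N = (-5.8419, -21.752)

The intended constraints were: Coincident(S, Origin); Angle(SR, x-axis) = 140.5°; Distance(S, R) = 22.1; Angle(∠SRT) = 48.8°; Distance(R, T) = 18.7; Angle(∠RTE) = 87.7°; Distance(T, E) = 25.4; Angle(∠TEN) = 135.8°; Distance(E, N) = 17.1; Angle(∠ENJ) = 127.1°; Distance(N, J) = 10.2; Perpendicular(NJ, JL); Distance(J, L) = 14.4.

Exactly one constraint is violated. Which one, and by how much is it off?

Distance(J, L) = 14.4 — off by 6.90.

S = (0.00, 0.00) ✓; SR at 140.5° ✓; |SR| = 22.10 ✓; ∠SRT = 48.80° ✓; |RT| = 18.70 ✓; ∠RTE = 87.70° ✓; |TE| = 25.40 ✓; ∠TEN = 135.8° ✓; |EN| = 17.10 ✓; ∠ENJ = 127.1° ✓; |NJ| = 10.20 ✓; ∠(NJ, JL) = 90.00° ✓; |JL| = 7.500 ✗.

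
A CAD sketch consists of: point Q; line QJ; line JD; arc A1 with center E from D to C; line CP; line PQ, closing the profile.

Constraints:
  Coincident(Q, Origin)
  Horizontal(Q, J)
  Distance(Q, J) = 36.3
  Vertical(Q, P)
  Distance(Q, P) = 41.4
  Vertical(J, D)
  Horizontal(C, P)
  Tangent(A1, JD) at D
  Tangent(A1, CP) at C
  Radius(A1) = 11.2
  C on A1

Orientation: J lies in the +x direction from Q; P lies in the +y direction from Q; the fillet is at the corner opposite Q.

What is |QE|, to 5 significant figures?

39.269

Q is at the origin; QJ is horizontal with |QJ| = 36.3 and J on the +x side, so J = (36.300, 0.0000). QP is vertical with |QP| = 41.4 and P on the +y side, so P = (0.0000, 41.400). The virtual corner opposite Q is at (36.300, 41.400). Since A1 is tangent to JD there, ED ⟂ JD and since A1 is tangent to CP there, EC ⟂ CP, with radius 11.2, so the center E sits 11.2 in from both sides at E = (25.100, 30.200). Then |QE| = |E − Q| = 39.269.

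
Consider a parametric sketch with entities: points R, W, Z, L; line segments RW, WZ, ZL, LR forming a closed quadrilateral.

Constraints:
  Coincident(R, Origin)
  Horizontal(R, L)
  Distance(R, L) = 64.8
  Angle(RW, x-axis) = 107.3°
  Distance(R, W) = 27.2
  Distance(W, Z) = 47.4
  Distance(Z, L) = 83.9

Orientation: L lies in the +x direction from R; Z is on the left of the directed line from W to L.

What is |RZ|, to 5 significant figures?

69.055

R is at the origin; RL is horizontal with |RL| = 64.8 and L in +x, so L = (64.8, 0). RW runs at 107.3° with |RW| = 27.2, so W = (-8.0886, 25.969). Z is determined by |WZ| = 47.4 and |ZL| = 83.9 together: it lies at the intersection of circle(W, 47.4) and circle(L, 83.9). With |WL| = 77.377, the foot of the radical line on WL is 7.7201 from W and the perpendicular offset is √(47.4² − 7.7201²) = 46.767. Taking the left-of-WL solution: Z = (14.880, 67.433).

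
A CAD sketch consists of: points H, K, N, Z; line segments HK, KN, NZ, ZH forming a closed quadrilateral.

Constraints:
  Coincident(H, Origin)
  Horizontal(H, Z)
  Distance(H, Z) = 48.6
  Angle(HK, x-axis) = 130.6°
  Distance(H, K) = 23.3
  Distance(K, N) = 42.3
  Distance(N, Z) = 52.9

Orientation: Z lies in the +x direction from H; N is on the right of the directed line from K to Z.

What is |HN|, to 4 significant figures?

21.67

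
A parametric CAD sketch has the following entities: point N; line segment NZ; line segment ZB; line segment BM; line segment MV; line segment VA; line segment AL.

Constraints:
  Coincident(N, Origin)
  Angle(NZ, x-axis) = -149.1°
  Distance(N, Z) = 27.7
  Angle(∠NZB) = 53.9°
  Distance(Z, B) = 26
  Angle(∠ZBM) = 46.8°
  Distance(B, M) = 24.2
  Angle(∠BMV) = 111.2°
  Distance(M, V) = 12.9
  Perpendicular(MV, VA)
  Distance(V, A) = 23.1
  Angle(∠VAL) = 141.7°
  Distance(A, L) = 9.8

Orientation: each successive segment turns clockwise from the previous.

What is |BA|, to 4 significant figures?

21.66

N is at the origin; NZ runs at -149.1° with length 27.7, so Z = (-23.77, -14.23). ∠NZB = 53.9° gives ZB at 84.80° from the x-axis; with |ZB| = 26.0, B = (-21.41, 11.67). ∠ZBM = 46.8° gives BM at -48.40° from the x-axis; with |BM| = 24.2, M = (-5.345, -6.429). ∠BMV = 111.2° gives MV at -117.2° from the x-axis; with |MV| = 12.9, V = (-11.24, -17.90). MV ⟂ VA, so VA runs at 152.8°; with |VA| = 23.1, A = (-31.79, -7.343). Then |BA| = |A − B| = 21.66.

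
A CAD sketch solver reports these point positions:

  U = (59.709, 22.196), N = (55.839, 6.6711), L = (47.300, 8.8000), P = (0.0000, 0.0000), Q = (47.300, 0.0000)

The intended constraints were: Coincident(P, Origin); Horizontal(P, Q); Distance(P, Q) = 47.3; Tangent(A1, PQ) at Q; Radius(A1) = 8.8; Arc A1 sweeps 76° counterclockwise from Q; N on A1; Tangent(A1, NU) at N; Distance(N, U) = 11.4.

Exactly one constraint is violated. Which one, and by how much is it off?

Distance(N, U) = 11.4 — off by 4.60.

P = (0.00, 0.00) ✓; P.y = 0.00, Q.y = 0.00 ✓; |PQ| = 47.30 ✓; ∠(LQ, QP) = 90.00° ✓; |LQ| = 8.800 ✓; bearing(L→N) − bearing(L→Q) = 76.00° ✓; |LN| = 8.800 ✓; ∠(LN, NU) = 90.00° ✓; |NU| = 16.00 ✗.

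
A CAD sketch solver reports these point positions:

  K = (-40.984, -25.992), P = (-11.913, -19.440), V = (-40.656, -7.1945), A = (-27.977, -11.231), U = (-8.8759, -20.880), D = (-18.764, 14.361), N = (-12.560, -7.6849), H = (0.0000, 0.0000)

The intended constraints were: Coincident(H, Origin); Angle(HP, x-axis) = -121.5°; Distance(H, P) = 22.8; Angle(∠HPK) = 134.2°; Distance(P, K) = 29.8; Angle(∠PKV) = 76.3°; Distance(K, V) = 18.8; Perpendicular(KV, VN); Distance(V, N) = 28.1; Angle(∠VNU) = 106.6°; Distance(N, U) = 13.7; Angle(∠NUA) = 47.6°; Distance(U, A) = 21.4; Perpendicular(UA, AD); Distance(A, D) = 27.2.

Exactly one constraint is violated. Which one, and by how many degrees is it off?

Perpendicular(UA, AD) — off by 7.00°.

H = (0.00, 0.00) ✓; HP at -121.5° ✓; |HP| = 22.80 ✓; ∠HPK = 134.2° ✓; |PK| = 29.80 ✓; ∠PKV = 76.30° ✓; |KV| = 18.80 ✓; ∠(KV, VN) = 90.00° ✓; |VN| = 28.10 ✓; ∠VNU = 106.6° ✓; |NU| = 13.70 ✓; ∠NUA = 47.60° ✓; |UA| = 21.40 ✓; ∠(UA, AD) = 83.00° ✗; |AD| = 27.20 ✓.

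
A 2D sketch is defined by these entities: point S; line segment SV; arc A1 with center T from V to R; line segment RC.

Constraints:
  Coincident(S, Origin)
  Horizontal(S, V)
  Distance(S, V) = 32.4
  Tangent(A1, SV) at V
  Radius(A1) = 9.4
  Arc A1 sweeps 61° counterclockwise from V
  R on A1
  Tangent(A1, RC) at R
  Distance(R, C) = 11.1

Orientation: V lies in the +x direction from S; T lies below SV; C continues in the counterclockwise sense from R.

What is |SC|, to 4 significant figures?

23.77

On A1, V sits at bearing 90° from T; a 61° counterclockwise sweep puts R at bearing 151°, so R = T + 9.4·(cos 151°, sin 151°) = (24.18, -4.843). Since A1 is tangent to RC there, TR ⟂ RC, so RC runs along (−sin 151°, cos 151°); with |RC| = 11.1, C = (18.80, -14.55). Then |SC| = |C − S| = 23.77.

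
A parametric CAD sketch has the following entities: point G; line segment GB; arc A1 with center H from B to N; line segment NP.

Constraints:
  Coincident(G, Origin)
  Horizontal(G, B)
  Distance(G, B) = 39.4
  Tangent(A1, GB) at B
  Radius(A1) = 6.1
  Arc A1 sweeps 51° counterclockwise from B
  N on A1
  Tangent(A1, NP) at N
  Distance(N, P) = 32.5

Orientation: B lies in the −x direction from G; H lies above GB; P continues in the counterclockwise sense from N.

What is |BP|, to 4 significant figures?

37.31

G is at the origin; G and B share the same y with |GB| = 39.4 and B on the −x side, so B = (-39.40, 0.000). Since A1 is tangent to GB there, HB ⟂ GB, so H = B + (0, 6.1) = (-39.40, 6.100). On A1, B sits at bearing -90° from H; a 51° counterclockwise sweep puts N at bearing -39°, so N = H + 6.1·(cos -39°, sin -39°) = (-34.66, 2.261). A1 meets NP tangentially, so HN is at right angles to NP, so NP runs along (−sin -39°, cos -39°); with |NP| = 32.5, P = (-14.21, 27.52). Then |BP| = |P − B| = 37.31.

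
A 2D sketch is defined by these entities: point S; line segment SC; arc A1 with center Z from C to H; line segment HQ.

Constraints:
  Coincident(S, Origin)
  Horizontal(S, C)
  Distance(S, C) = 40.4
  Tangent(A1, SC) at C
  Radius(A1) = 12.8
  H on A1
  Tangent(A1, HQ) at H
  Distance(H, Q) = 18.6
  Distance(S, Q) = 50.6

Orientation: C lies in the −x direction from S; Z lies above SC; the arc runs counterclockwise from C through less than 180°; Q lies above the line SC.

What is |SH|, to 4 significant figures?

34.00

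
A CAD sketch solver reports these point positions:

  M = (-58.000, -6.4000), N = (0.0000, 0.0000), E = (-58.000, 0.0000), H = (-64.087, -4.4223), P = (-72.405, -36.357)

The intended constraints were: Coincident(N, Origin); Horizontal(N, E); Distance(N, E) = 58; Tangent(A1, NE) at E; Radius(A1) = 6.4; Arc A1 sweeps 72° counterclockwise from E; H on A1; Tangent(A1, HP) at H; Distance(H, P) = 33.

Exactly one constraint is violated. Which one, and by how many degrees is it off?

Tangent(A1, HP) at H — off by 3.40°.

N = (0.00, 0.00) ✓; N.y = 0.00, E.y = 0.00 ✓; |NE| = 58.00 ✓; ∠(ME, EN) = 90.00° ✓; |ME| = 6.400 ✓; bearing(M→H) − bearing(M→E) = 72.00° ✓; |MH| = 6.400 ✓; ∠(MH, HP) = 86.60° ✗; |HP| = 33.00 ✓.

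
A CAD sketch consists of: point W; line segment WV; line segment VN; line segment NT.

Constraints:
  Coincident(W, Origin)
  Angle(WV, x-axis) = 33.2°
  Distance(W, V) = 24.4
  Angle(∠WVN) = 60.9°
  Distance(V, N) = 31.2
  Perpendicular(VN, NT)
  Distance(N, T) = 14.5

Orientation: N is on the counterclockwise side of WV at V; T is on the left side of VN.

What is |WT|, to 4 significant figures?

20.50

∠WVN = 60.9°, so VN runs at 33.2° + (180° − 60.9°) = 152.3° from the x-axis; with |VN| = 31.2, N = V + 31.2·(cos 152.3°, sin 152.3°) = (-7.207, 27.86). The perpendicularity gives NT at right angles to VN; with |NT| = 14.5 on the left of VN, T = N + 14.5·(-0.4648, -0.8854) = (-13.95, 15.03). Then |WT| = |T − W| = 20.50.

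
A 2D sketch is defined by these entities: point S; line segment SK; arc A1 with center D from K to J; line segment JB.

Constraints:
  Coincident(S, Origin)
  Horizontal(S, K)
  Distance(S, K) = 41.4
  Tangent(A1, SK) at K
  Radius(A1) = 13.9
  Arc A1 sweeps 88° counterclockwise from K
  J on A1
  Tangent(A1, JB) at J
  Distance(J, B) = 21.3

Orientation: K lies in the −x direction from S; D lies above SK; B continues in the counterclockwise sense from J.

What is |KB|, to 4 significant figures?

37.66

S is at the origin; SK is horizontal with |SK| = 41.4 and K on the −x side, so K = (-41.40, 0.000). Since A1 is tangent to SK there, DK ⟂ SK, so D = K + (0, 13.9) = (-41.40, 13.90). On A1, K sits at bearing -90° from D; an 88° counterclockwise sweep puts J at bearing -2°, so J = D + 13.9·(cos -2°, sin -2°) = (-27.51, 13.41). A1 meets JB tangentially, so DJ is at right angles to JB, so JB runs along (−sin -2°, cos -2°); with |JB| = 21.3, B = (-26.77, 34.70). Then |KB| = |B − K| = 37.66.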